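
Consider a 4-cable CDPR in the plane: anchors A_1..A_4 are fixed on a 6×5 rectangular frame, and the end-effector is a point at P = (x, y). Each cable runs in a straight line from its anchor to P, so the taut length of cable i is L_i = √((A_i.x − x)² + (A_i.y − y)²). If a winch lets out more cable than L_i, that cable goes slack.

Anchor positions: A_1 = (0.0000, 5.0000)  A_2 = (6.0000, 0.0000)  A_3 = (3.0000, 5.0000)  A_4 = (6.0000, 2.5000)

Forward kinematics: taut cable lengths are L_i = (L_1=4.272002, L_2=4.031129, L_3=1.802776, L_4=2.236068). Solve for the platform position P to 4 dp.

expand ‖A_i−P‖²=L_i² and subtract eq 1 (q_i ≔ ‖A_i‖²−L_i²)
q_1 = 0.0000+25.0000−18.2500 = 6.7500
eq1−eq2 → [-12.0000  10.0000]·P = -13.0000
eq1−eq3 → [-6.0000  0.0000]·P = -24.0000
eq1−eq4 → [-12.0000  5.0000]·P = -30.5000
2×2 solve → P = (4.0000, 3.5000)
check cable 4: ‖A_4−P‖² = 5.0000 ≈ L_4² = 5.0000 ✓

(4.0000, 3.5000)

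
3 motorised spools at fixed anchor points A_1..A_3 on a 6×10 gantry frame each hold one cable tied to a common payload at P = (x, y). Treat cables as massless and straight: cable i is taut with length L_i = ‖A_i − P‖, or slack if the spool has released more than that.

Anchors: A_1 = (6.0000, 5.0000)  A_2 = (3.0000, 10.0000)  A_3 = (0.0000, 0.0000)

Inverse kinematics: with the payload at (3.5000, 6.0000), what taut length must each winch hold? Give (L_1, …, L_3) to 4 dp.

cable 1: Δx=2.5000, Δy=-1.0000; L_1 = √(Δx²+Δy²) = 2.6926
cable 2: Δx=-0.5000, Δy=4.0000; L_2 = √(Δx²+Δy²) = 4.0311
cable 3: Δx=-3.5000, Δy=-6.0000; L_3 = √(Δx²+Δy²) = 6.9462

(2.6926, 4.0311, 6.9462)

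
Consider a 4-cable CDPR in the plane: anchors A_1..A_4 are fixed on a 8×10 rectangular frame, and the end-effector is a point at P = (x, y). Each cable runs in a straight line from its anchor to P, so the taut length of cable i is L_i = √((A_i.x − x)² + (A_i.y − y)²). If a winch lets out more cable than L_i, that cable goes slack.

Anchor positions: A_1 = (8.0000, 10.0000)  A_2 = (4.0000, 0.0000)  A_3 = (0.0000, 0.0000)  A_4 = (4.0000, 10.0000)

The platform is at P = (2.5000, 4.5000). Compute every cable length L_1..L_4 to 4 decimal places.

(7.7782, 4.7434, 5.1478, 5.7009)

cable 1: Δx=5.5000, Δy=5.5000; L_1 = √(Δx²+Δy²) = 7.7782
cable 2: Δx=1.5000, Δy=-4.5000; L_2 = √(Δx²+Δy²) = 4.7434
cable 3: Δx=-2.5000, Δy=-4.5000; L_3 = √(Δx²+Δy²) = 5.1478
cable 4: Δx=1.5000, Δy=5.5000; L_4 = √(Δx²+Δy²) = 5.7009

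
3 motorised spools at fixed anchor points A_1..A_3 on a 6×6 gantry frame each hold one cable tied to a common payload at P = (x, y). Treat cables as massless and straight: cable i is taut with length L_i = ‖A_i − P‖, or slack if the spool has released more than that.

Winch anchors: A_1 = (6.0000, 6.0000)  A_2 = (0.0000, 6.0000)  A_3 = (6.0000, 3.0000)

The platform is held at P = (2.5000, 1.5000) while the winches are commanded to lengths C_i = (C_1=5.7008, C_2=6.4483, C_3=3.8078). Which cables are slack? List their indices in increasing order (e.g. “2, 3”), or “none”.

2

cable 1: √((3.5000)²+(4.5000)²)=5.7009, C_1=5.7008: taut
cable 2: √((-2.5000)²+(4.5000)²)=5.1478, C_2=6.4483: slack
cable 3: √((3.5000)²+(1.5000)²)=3.8079, C_3=3.8078: taut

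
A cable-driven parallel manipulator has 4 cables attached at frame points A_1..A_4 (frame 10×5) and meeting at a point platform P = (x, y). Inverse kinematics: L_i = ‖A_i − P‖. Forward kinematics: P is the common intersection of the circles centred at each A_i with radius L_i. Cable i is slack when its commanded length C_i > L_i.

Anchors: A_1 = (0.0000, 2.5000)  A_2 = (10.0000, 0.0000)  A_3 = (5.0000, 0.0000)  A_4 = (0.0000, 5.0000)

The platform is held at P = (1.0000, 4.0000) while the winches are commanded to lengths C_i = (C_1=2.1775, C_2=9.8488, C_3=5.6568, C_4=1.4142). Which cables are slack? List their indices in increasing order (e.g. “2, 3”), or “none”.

cable 1: L_1 = ‖A_1−P‖ = 1.8028;  C_1 = 2.1775 → slack
cable 2: L_2 = ‖A_2−P‖ = 9.8489;  C_2 = 9.8488 → taut
cable 3: L_3 = ‖A_3−P‖ = 5.6569;  C_3 = 5.6568 → taut
cable 4: L_4 = ‖A_4−P‖ = 1.4142;  C_4 = 1.4142 → taut

1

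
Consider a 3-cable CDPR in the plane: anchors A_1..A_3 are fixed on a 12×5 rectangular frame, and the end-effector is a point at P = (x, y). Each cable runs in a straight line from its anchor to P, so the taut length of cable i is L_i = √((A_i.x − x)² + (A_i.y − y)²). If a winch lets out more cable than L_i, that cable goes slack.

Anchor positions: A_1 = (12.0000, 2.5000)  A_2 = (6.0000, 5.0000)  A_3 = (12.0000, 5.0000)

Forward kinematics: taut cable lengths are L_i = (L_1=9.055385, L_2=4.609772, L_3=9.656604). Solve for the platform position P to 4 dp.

each cable: (A_i−P)·(A_i−P) = L_i²; let c_i = ‖A_i‖²−L_i²
c_1 = 144.0000+6.2500−82.0000 = 68.2500
row 1: 12.0000x − 5.0000y = 28.5000  (c_2=39.7500)
row 2: 0.0000x − 5.0000y = -7.5000  (c_3=75.7500)
Cramer on rows 1–2 → x = 3.0000, y = 1.5000

(3.0000, 1.5000)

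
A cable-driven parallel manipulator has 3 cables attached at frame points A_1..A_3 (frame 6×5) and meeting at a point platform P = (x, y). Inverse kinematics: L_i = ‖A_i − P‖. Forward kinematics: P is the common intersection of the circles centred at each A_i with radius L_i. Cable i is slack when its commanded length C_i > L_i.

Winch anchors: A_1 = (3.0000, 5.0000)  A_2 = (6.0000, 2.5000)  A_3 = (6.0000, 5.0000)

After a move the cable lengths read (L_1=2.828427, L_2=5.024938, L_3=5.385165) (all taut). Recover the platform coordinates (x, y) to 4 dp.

expand ‖A_i−P‖²=L_i² and subtract eq 1 (q_i ≔ ‖A_i‖²−L_i²)
q_1 = 9.0000+25.0000−8.0000 = 26.0000
eq1−eq2 → [-6.0000  5.0000]·P = 9.0000
eq1−eq3 → [-6.0000  0.0000]·P = -6.0000
2×2 solve → P = (1.0000, 3.0000)

(1.0000, 3.0000)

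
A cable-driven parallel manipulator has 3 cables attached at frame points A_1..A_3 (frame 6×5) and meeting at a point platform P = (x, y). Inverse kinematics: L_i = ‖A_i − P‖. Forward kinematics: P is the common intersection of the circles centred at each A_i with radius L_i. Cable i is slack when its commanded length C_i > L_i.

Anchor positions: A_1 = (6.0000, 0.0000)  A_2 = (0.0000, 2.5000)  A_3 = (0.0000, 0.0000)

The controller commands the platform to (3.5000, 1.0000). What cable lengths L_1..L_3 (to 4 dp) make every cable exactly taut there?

L_1 = √((6.0000−3.5000)² + (0.0000−1.0000)²) = 2.6926
L_2 = √((0.0000−3.5000)² + (2.5000−1.0000)²) = 3.8079
L_3 = √((0.0000−3.5000)² + (0.0000−1.0000)²) = 3.6401

(2.6926, 3.8079, 3.6401)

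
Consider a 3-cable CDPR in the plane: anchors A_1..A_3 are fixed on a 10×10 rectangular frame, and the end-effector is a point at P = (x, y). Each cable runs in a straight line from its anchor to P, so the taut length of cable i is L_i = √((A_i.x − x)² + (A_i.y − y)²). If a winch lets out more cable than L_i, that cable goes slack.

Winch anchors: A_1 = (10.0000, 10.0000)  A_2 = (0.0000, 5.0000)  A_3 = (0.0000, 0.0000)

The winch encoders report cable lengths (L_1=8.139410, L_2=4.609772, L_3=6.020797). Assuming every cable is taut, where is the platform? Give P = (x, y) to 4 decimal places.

circle eqns → linear via eq_j − eq_1; set c_j = A_j·A_j − L_j²
c_1 = 100.0000+100.0000−66.2500 = 133.7500
20.0000·x + 10.0000·y = c_1−c_2 = 130.0000
20.0000·x + 20.0000·y = c_1−c_3 = 170.0000
solve first two rows → x=4.5000, y=4.0000

(4.5000, 4.0000)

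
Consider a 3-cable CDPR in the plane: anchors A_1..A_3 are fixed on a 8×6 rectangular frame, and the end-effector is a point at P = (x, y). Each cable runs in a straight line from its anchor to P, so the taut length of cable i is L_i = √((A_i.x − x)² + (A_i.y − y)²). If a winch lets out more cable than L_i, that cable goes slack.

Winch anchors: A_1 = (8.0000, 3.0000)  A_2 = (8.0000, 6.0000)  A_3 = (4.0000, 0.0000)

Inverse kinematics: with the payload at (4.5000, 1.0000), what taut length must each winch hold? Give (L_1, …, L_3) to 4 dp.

(4.0311, 6.1033, 1.1180)

L_1 = √((8.0000−4.5000)² + (3.0000−1.0000)²) = 4.0311
L_2 = √((8.0000−4.5000)² + (6.0000−1.0000)²) = 6.1033
L_3 = √((4.0000−4.5000)² + (0.0000−1.0000)²) = 1.1180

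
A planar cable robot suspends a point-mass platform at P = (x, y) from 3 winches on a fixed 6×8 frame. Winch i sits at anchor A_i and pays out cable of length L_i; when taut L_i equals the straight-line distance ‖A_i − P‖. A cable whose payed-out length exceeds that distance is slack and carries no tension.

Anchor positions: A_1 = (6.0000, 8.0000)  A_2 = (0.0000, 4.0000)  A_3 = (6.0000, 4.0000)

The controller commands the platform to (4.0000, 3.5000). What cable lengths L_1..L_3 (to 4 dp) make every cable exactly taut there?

(4.9244, 4.0311, 2.0616)

cable 1: Δx=2.0000, Δy=4.5000; L_1 = √(Δx²+Δy²) = 4.9244
cable 2: Δx=-4.0000, Δy=0.5000; L_2 = √(Δx²+Δy²) = 4.0311
cable 3: Δx=2.0000, Δy=0.5000; L_3 = √(Δx²+Δy²) = 2.0616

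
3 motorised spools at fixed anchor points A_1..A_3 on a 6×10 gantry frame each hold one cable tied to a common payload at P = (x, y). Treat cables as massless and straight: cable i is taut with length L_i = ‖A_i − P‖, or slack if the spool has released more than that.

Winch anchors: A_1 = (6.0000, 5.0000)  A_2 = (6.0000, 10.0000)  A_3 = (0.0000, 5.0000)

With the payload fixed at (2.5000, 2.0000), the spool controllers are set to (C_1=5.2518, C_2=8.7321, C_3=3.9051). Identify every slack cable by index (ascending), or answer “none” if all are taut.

1

cable 1: L_1 = ‖A_1−P‖ = 4.6098;  C_1 = 5.2518 → slack
cable 2: L_2 = ‖A_2−P‖ = 8.7321;  C_2 = 8.7321 → taut
cable 3: L_3 = ‖A_3−P‖ = 3.9051;  C_3 = 3.9051 → taut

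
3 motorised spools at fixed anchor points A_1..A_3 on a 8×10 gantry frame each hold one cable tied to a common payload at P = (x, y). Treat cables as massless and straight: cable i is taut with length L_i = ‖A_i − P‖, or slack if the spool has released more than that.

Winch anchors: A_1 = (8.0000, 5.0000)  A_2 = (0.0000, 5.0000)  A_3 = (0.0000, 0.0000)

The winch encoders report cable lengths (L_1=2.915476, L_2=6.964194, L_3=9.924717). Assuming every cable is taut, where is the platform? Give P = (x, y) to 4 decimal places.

(6.5000, 7.5000)

circle eqns → linear via eq_j − eq_1; set k_j = A_j·A_j − L_j²
k_1 = 64.0000+25.0000−8.5000 = 80.5000
16.0000·x + 0.0000·y = k_1−k_2 = 104.0000
16.0000·x + 10.0000·y = k_1−k_3 = 179.0000
solve first two rows → x=6.5000, y=7.5000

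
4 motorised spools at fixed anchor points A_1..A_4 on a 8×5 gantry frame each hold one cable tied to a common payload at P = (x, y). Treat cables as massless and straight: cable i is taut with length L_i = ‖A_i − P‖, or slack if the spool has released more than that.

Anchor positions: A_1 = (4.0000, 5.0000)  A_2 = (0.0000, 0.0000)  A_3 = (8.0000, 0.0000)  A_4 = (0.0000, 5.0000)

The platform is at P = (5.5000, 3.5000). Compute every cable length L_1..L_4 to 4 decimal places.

cable 1: Δx=-1.5000, Δy=1.5000; L_1 = √(Δx²+Δy²) = 2.1213
cable 2: Δx=-5.5000, Δy=-3.5000; L_2 = √(Δx²+Δy²) = 6.5192
cable 3: Δx=2.5000, Δy=-3.5000; L_3 = √(Δx²+Δy²) = 4.3012
cable 4: Δx=-5.5000, Δy=1.5000; L_4 = √(Δx²+Δy²) = 5.7009

(2.1213, 6.5192, 4.3012, 5.7009)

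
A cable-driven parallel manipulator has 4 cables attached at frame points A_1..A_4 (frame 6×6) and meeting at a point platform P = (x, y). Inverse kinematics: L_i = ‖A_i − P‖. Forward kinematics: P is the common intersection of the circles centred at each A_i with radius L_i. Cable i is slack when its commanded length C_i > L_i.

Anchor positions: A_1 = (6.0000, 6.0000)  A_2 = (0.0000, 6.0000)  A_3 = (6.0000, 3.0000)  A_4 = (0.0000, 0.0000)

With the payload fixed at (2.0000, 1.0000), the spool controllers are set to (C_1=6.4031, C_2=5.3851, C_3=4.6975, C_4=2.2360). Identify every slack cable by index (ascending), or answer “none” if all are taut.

cable 1: √((4.0000)²+(5.0000)²)=6.4031, C_1=6.4031: taut
cable 2: √((-2.0000)²+(5.0000)²)=5.3852, C_2=5.3851: taut
cable 3: √((4.0000)²+(2.0000)²)=4.4721, C_3=4.6975: slack
cable 4: √((-2.0000)²+(-1.0000)²)=2.2361, C_4=2.2360: taut

3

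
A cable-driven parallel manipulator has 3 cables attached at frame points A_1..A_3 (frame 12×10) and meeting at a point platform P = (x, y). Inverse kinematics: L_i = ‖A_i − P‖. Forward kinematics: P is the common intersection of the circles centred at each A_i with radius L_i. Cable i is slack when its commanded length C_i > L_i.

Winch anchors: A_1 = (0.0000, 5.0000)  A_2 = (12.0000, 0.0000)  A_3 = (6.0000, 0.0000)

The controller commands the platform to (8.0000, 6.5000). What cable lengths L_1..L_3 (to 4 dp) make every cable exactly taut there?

(8.1394, 7.6322, 6.8007)

L_1: Δ = A_1−P = (-8.0000, -1.5000) → ‖Δ‖ = √66.2500 = 8.1394
L_2: Δ = A_2−P = (4.0000, -6.5000) → ‖Δ‖ = √58.2500 = 7.6322
L_3: Δ = A_3−P = (-2.0000, -6.5000) → ‖Δ‖ = √46.2500 = 6.8007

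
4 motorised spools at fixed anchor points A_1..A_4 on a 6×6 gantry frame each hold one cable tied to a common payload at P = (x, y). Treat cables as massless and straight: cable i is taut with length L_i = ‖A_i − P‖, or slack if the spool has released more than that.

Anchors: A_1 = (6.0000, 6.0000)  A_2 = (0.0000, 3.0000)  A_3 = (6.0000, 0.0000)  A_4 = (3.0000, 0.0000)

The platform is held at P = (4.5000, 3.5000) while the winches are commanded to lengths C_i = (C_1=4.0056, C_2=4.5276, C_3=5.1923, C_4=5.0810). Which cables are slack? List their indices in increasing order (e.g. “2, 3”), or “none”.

cable 1: L_1 = ‖A_1−P‖ = 2.9155;  C_1 = 4.0056 → slack
cable 2: L_2 = ‖A_2−P‖ = 4.5277;  C_2 = 4.5276 → taut
cable 3: L_3 = ‖A_3−P‖ = 3.8079;  C_3 = 5.1923 → slack
cable 4: L_4 = ‖A_4−P‖ = 3.8079;  C_4 = 5.0810 → slack

1, 3, 4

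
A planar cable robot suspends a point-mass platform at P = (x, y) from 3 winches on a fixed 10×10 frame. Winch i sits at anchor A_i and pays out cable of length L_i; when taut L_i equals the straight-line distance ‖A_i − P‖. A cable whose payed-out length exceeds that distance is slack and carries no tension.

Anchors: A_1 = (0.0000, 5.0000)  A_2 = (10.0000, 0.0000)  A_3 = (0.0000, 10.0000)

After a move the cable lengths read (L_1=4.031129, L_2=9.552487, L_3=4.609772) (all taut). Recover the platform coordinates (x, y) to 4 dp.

each cable: (A_i−P)·(A_i−P) = L_i²; let q_i = ‖A_i‖²−L_i²
q_1 = 0.0000+25.0000−16.2500 = 8.7500
row 1: -20.0000x + 10.0000y = 0.0000  (q_2=8.7500)
row 2: 0.0000x − 10.0000y = -70.0000  (q_3=78.7500)
Cramer on rows 1–2 → x = 3.5000, y = 7.0000

(3.5000, 7.0000)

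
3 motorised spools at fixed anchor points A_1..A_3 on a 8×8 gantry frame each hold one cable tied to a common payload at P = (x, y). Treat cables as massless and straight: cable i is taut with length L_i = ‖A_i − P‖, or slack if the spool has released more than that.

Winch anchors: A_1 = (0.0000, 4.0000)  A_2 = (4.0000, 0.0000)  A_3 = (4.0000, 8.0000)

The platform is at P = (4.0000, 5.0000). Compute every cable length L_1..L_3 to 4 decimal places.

(4.1231, 5.0000, 3.0000)

L_1: Δ = A_1−P = (-4.0000, -1.0000) → ‖Δ‖ = √17.0000 = 4.1231
L_2: Δ = A_2−P = (0.0000, -5.0000) → ‖Δ‖ = √25.0000 = 5.0000
L_3: Δ = A_3−P = (0.0000, 3.0000) → ‖Δ‖ = √9.0000 = 3.0000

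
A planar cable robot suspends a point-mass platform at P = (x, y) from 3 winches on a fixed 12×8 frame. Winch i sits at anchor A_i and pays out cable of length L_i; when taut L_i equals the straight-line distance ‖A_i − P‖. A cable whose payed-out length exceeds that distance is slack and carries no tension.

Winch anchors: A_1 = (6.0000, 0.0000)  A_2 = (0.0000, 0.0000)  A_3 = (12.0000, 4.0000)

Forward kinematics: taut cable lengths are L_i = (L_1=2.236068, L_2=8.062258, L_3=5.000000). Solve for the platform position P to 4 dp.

(8.0000, 1.0000)

each cable: (A_i−P)·(A_i−P) = L_i²; let k_i = ‖A_i‖²−L_i²
k_1 = 36.0000+0.0000−5.0000 = 31.0000
row 1: 12.0000x + 0.0000y = 96.0000  (k_2=-65.0000)
row 2: -12.0000x − 8.0000y = -104.0000  (k_3=135.0000)
Cramer on rows 1–2 → x = 8.0000, y = 1.0000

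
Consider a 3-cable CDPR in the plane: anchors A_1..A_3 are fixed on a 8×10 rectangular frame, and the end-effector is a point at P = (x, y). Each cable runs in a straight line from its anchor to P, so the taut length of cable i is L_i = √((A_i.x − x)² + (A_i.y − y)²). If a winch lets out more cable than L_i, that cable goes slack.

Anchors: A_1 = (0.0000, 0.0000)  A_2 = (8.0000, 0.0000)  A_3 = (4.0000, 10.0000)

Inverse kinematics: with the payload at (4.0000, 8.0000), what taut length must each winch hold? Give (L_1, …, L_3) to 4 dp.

L_1: Δ = A_1−P = (-4.0000, -8.0000) → ‖Δ‖ = √80.0000 = 8.9443
L_2: Δ = A_2−P = (4.0000, -8.0000) → ‖Δ‖ = √80.0000 = 8.9443
L_3: Δ = A_3−P = (0.0000, 2.0000) → ‖Δ‖ = √4.0000 = 2.0000

(8.9443, 8.9443, 2.0000)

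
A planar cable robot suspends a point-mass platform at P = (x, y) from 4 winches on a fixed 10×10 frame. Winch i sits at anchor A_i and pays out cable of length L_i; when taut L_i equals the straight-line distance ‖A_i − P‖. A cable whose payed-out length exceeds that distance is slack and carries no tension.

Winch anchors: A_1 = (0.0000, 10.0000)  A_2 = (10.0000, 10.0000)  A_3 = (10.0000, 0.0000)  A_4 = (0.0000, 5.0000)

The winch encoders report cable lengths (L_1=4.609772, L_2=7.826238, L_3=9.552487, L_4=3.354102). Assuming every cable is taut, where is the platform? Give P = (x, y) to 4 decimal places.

(3.0000, 6.5000)

each cable: (A_i−P)·(A_i−P) = L_i²; let q_i = ‖A_i‖²−L_i²
q_1 = 0.0000+100.0000−21.2500 = 78.7500
row 1: -20.0000x + 0.0000y = -60.0000  (q_2=138.7500)
row 2: -20.0000x + 20.0000y = 70.0000  (q_3=8.7500)
row 3: 0.0000x + 10.0000y = 65.0000  (q_4=13.7500)
Cramer on rows 1–2 → x = 3.0000, y = 6.5000
check cable 4: ‖A_4−P‖² = 11.2500 ≈ L_4² = 11.2500 ✓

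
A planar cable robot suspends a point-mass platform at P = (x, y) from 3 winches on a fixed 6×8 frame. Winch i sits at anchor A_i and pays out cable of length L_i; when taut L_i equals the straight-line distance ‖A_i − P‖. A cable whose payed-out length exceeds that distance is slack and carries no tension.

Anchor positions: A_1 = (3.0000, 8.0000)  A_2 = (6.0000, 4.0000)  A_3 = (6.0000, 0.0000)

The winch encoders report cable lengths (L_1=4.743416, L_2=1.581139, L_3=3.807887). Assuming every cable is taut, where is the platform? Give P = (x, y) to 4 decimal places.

(4.5000, 3.5000)

each cable: (A_i−P)·(A_i−P) = L_i²; let k_i = ‖A_i‖²−L_i²
k_1 = 9.0000+64.0000−22.5000 = 50.5000
row 1: -6.0000x + 8.0000y = 1.0000  (k_2=49.5000)
row 2: -6.0000x + 16.0000y = 29.0000  (k_3=21.5000)
Cramer on rows 1–2 → x = 4.5000, y = 3.5000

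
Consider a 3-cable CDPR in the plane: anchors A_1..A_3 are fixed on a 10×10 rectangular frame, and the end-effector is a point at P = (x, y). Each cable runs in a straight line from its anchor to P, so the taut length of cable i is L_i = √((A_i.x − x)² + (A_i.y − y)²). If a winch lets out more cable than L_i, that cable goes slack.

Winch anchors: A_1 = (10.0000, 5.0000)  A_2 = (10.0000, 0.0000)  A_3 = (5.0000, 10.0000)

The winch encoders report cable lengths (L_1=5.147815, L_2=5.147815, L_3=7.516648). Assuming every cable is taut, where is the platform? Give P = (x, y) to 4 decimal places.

(5.5000, 2.5000)

each cable: (A_i−P)·(A_i−P) = L_i²; let c_i = ‖A_i‖²−L_i²
c_1 = 100.0000+25.0000−26.5000 = 98.5000
row 1: 0.0000x + 10.0000y = 25.0000  (c_2=73.5000)
row 2: 10.0000x − 10.0000y = 30.0000  (c_3=68.5000)
Cramer on rows 1–2 → x = 5.5000, y = 2.5000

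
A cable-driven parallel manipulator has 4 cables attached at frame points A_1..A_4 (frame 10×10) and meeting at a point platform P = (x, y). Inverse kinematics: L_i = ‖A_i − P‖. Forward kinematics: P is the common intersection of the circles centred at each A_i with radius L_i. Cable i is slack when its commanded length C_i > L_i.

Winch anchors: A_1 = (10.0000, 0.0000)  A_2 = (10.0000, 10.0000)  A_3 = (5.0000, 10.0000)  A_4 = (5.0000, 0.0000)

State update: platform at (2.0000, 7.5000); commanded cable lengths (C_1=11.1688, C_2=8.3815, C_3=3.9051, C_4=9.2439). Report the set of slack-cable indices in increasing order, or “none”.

cable 1: √((8.0000)²+(-7.5000)²)=10.9659, C_1=11.1688: slack
cable 2: √((8.0000)²+(2.5000)²)=8.3815, C_2=8.3815: taut
cable 3: √((3.0000)²+(2.5000)²)=3.9051, C_3=3.9051: taut
cable 4: √((3.0000)²+(-7.5000)²)=8.0777, C_4=9.2439: slack

1, 4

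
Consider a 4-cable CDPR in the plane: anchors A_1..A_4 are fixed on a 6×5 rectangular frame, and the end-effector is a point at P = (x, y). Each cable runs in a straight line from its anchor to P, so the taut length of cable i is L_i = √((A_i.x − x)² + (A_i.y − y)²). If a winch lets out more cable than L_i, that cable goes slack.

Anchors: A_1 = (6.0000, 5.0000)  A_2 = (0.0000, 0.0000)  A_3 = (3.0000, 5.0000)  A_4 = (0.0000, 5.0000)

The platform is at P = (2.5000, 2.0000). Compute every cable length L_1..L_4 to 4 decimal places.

L_1: Δ = A_1−P = (3.5000, 3.0000) → ‖Δ‖ = √21.2500 = 4.6098
L_2: Δ = A_2−P = (-2.5000, -2.0000) → ‖Δ‖ = √10.2500 = 3.2016
L_3: Δ = A_3−P = (0.5000, 3.0000) → ‖Δ‖ = √9.2500 = 3.0414
L_4: Δ = A_4−P = (-2.5000, 3.0000) → ‖Δ‖ = √15.2500 = 3.9051

(4.6098, 3.2016, 3.0414, 3.9051)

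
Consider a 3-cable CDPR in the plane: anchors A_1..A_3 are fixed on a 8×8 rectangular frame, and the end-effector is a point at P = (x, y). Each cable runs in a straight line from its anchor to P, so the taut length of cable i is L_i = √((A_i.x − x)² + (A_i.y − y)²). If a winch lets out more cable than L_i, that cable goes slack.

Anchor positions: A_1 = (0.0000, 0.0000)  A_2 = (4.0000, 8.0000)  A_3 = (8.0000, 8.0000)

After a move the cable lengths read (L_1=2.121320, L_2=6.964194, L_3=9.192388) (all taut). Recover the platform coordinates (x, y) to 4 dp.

each cable: (A_i−P)·(A_i−P) = L_i²; let q_i = ‖A_i‖²−L_i²
q_1 = 0.0000+0.0000−4.5000 = -4.5000
row 1: -8.0000x − 16.0000y = -36.0000  (q_2=31.5000)
row 2: -16.0000x − 16.0000y = -48.0000  (q_3=43.5000)
Cramer on rows 1–2 → x = 1.5000, y = 1.5000

(1.5000, 1.5000)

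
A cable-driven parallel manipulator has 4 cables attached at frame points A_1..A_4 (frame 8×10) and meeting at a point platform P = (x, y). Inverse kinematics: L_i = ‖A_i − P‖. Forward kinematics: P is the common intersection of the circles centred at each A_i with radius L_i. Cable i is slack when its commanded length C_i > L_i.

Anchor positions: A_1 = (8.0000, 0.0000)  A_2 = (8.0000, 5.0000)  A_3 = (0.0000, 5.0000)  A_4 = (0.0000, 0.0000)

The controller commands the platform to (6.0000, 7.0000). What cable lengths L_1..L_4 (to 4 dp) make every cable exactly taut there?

cable 1: Δx=2.0000, Δy=-7.0000; L_1 = √(Δx²+Δy²) = 7.2801
cable 2: Δx=2.0000, Δy=-2.0000; L_2 = √(Δx²+Δy²) = 2.8284
cable 3: Δx=-6.0000, Δy=-2.0000; L_3 = √(Δx²+Δy²) = 6.3246
cable 4: Δx=-6.0000, Δy=-7.0000; L_4 = √(Δx²+Δy²) = 9.2195

(7.2801, 2.8284, 6.3246, 9.2195)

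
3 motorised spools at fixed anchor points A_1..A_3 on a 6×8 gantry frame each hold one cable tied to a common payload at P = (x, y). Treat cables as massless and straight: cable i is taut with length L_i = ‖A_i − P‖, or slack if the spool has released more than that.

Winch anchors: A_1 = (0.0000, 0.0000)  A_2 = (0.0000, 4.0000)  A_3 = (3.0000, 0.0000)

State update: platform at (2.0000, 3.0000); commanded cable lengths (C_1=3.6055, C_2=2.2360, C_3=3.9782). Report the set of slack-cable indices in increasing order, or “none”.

3

cable 1: √((-2.0000)²+(-3.0000)²)=3.6056, C_1=3.6055: taut
cable 2: √((-2.0000)²+(1.0000)²)=2.2361, C_2=2.2360: taut
cable 3: √((1.0000)²+(-3.0000)²)=3.1623, C_3=3.9782: slack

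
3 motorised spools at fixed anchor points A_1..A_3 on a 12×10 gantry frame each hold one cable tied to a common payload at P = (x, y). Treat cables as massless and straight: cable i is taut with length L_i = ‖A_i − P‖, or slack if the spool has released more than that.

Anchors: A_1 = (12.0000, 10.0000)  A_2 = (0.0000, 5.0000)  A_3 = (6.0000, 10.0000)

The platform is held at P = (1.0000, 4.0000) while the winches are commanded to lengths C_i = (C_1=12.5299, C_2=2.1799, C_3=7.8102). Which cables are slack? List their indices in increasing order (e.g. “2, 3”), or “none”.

i=1: geometric 12.5300 vs commanded 12.5299 ⇒ taut
i=2: geometric 1.4142 vs commanded 2.1799 ⇒ slack
i=3: geometric 7.8102 vs commanded 7.8102 ⇒ taut

2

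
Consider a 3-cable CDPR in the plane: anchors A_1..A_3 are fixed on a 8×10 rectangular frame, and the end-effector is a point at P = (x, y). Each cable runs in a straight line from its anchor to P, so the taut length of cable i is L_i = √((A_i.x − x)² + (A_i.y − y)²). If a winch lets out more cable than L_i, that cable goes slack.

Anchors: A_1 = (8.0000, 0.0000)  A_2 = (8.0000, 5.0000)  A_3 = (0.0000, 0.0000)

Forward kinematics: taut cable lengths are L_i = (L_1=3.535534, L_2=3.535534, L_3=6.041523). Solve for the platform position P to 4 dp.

(5.5000, 2.5000)

each cable: (A_i−P)·(A_i−P) = L_i²; let k_i = ‖A_i‖²−L_i²
k_1 = 64.0000+0.0000−12.5000 = 51.5000
row 1: 0.0000x − 10.0000y = -25.0000  (k_2=76.5000)
row 2: 16.0000x + 0.0000y = 88.0000  (k_3=-36.5000)
Cramer on rows 1–2 → x = 5.5000, y = 2.5000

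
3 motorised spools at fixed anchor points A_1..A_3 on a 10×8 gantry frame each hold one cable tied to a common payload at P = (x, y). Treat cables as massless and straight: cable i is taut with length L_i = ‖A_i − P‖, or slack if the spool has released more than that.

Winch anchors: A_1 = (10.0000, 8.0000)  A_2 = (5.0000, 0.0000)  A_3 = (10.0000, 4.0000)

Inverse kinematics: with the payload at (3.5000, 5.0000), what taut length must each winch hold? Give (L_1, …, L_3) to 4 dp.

L_1: Δ = A_1−P = (6.5000, 3.0000) → ‖Δ‖ = √51.2500 = 7.1589
L_2: Δ = A_2−P = (1.5000, -5.0000) → ‖Δ‖ = √27.2500 = 5.2202
L_3: Δ = A_3−P = (6.5000, -1.0000) → ‖Δ‖ = √43.2500 = 6.5765

(7.1589, 5.2202, 6.5765)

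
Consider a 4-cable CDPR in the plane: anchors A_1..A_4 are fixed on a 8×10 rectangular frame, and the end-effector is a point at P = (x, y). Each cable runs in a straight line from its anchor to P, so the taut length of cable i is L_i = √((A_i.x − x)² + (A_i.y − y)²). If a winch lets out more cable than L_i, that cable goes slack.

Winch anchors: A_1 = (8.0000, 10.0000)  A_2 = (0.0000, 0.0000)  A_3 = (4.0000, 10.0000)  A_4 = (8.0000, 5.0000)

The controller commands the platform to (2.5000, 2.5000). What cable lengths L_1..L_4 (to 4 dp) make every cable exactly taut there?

L_1 = √((8.0000−2.5000)² + (10.0000−2.5000)²) = 9.3005
L_2 = √((0.0000−2.5000)² + (0.0000−2.5000)²) = 3.5355
L_3 = √((4.0000−2.5000)² + (10.0000−2.5000)²) = 7.6485
L_4 = √((8.0000−2.5000)² + (5.0000−2.5000)²) = 6.0415

(9.3005, 3.5355, 7.6485, 6.0415)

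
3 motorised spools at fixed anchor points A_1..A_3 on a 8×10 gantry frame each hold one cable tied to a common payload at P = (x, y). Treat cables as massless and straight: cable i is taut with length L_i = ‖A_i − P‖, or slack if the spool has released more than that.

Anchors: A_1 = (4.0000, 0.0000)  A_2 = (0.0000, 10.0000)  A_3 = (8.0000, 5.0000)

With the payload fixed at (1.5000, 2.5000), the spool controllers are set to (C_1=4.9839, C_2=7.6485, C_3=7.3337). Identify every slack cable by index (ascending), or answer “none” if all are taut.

1, 3

i=1: geometric 3.5355 vs commanded 4.9839 ⇒ slack
i=2: geometric 7.6485 vs commanded 7.6485 ⇒ taut
i=3: geometric 6.9642 vs commanded 7.3337 ⇒ slack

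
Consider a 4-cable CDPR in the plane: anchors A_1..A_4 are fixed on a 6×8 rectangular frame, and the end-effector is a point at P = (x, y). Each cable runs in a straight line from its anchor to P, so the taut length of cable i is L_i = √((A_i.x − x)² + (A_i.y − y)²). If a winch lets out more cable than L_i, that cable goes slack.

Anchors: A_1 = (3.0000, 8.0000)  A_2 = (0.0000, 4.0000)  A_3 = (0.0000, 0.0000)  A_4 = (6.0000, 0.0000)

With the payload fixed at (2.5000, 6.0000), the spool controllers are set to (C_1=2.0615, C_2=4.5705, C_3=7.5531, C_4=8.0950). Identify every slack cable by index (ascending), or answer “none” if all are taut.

i=1: geometric 2.0616 vs commanded 2.0615 ⇒ taut
i=2: geometric 3.2016 vs commanded 4.5705 ⇒ slack
i=3: geometric 6.5000 vs commanded 7.5531 ⇒ slack
i=4: geometric 6.9462 vs commanded 8.0950 ⇒ slack

2, 3, 4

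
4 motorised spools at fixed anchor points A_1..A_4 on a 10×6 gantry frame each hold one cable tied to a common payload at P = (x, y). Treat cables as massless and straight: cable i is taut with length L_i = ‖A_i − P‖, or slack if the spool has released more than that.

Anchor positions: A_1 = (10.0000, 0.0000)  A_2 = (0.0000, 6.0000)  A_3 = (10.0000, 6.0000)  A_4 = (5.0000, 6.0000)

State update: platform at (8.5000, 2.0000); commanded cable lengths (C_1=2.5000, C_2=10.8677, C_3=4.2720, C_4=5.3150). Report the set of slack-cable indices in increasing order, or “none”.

i=1: geometric 2.5000 vs commanded 2.5000 ⇒ taut
i=2: geometric 9.3941 vs commanded 10.8677 ⇒ slack
i=3: geometric 4.2720 vs commanded 4.2720 ⇒ taut
i=4: geometric 5.3151 vs commanded 5.3150 ⇒ taut

2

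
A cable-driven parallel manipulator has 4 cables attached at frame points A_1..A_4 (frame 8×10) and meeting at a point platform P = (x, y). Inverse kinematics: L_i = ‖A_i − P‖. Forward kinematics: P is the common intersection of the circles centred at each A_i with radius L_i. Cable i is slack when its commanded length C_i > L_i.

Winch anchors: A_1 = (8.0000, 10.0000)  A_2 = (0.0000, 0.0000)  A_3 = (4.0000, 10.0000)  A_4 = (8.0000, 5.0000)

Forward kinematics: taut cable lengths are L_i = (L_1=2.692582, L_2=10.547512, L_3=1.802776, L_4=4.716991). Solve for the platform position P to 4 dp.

expand ‖A_i−P‖²=L_i² and subtract eq 1 (c_i ≔ ‖A_i‖²−L_i²)
c_1 = 64.0000+100.0000−7.2500 = 156.7500
eq1−eq2 → [16.0000  20.0000]·P = 268.0000
eq1−eq3 → [8.0000  0.0000]·P = 44.0000
eq1−eq4 → [0.0000  10.0000]·P = 90.0000
2×2 solve → P = (5.5000, 9.0000)
check cable 4: ‖A_4−P‖² = 22.2500 ≈ L_4² = 22.2500 ✓

(5.5000, 9.0000)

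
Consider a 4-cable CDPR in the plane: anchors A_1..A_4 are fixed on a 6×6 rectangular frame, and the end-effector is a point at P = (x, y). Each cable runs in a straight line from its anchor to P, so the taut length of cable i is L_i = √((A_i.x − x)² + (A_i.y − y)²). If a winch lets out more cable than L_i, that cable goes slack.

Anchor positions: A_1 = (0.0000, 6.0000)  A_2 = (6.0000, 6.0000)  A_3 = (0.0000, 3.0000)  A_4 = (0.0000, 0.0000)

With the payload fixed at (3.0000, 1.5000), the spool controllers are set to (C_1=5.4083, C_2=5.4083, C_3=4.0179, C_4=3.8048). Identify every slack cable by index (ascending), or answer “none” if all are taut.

3, 4

i=1: geometric 5.4083 vs commanded 5.4083 ⇒ taut
i=2: geometric 5.4083 vs commanded 5.4083 ⇒ taut
i=3: geometric 3.3541 vs commanded 4.0179 ⇒ slack
i=4: geometric 3.3541 vs commanded 3.8048 ⇒ slack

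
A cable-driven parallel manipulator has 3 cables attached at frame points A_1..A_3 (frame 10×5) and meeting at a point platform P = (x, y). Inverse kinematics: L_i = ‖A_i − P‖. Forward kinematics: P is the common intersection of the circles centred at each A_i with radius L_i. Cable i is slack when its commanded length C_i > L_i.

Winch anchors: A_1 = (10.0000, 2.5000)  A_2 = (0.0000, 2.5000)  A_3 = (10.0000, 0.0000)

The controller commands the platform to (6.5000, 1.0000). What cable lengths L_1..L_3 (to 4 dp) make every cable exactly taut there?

(3.8079, 6.6708, 3.6401)

L_1: Δ = A_1−P = (3.5000, 1.5000) → ‖Δ‖ = √14.5000 = 3.8079
L_2: Δ = A_2−P = (-6.5000, 1.5000) → ‖Δ‖ = √44.5000 = 6.6708
L_3: Δ = A_3−P = (3.5000, -1.0000) → ‖Δ‖ = √13.2500 = 3.6401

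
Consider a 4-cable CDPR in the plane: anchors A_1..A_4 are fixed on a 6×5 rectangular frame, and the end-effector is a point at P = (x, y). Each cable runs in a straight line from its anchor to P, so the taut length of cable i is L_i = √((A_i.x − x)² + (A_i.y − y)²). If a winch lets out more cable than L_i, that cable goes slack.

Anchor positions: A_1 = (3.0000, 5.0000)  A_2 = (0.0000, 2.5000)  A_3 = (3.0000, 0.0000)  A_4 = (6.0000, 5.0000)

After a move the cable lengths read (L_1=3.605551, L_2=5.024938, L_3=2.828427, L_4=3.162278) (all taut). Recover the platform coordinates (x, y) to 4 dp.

(5.0000, 2.0000)

expand ‖A_i−P‖²=L_i² and subtract eq 1 (q_i ≔ ‖A_i‖²−L_i²)
q_1 = 9.0000+25.0000−13.0000 = 21.0000
eq1−eq2 → [6.0000  5.0000]·P = 40.0000
eq1−eq3 → [0.0000  10.0000]·P = 20.0000
eq1−eq4 → [-6.0000  0.0000]·P = -30.0000
2×2 solve → P = (5.0000, 2.0000)
check cable 4: ‖A_4−P‖² = 10.0000 ≈ L_4² = 10.0000 ✓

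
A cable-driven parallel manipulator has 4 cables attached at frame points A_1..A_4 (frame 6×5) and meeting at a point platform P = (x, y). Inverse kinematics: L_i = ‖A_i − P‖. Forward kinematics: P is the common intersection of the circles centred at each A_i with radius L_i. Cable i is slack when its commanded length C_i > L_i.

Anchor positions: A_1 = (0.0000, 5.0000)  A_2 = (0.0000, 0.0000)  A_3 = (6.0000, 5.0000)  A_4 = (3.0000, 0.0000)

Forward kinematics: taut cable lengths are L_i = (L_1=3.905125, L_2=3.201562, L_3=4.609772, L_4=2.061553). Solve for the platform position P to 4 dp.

circle eqns → linear via eq_j − eq_1; set q_j = A_j·A_j − L_j²
q_1 = 0.0000+25.0000−15.2500 = 9.7500
0.0000·x + 10.0000·y = q_1−q_2 = 20.0000
-12.0000·x + 0.0000·y = q_1−q_3 = -30.0000
-6.0000·x + 10.0000·y = q_1−q_4 = 5.0000
solve first two rows → x=2.5000, y=2.0000
check cable 4: ‖A_4−P‖² = 4.2500 ≈ L_4² = 4.2500 ✓

(2.5000, 2.0000)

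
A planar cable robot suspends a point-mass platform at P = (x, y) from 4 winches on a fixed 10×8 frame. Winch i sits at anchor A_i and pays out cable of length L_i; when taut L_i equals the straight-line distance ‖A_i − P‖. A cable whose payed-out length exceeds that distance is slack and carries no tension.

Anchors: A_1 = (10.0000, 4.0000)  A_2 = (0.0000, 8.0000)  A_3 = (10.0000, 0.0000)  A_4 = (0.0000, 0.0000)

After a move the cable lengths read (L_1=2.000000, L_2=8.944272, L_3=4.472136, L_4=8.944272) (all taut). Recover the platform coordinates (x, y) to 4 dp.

each cable: (A_i−P)·(A_i−P) = L_i²; let k_i = ‖A_i‖²−L_i²
k_1 = 100.0000+16.0000−4.0000 = 112.0000
row 1: 20.0000x − 8.0000y = 128.0000  (k_2=-16.0000)
row 2: 0.0000x + 8.0000y = 32.0000  (k_3=80.0000)
row 3: 20.0000x + 8.0000y = 192.0000  (k_4=-80.0000)
Cramer on rows 1–2 → x = 8.0000, y = 4.0000
check cable 4: ‖A_4−P‖² = 80.0000 ≈ L_4² = 80.0000 ✓

(8.0000, 4.0000)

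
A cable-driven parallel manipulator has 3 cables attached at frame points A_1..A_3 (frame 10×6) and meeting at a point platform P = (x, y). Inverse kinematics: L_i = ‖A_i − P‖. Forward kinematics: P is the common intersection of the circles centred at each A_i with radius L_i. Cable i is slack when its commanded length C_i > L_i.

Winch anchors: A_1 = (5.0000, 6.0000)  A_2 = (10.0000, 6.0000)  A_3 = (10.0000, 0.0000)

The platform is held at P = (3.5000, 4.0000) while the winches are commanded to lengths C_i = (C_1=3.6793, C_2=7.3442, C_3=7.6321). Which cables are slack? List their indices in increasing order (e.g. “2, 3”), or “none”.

1, 2

cable 1: L_1 = ‖A_1−P‖ = 2.5000;  C_1 = 3.6793 → slack
cable 2: L_2 = ‖A_2−P‖ = 6.8007;  C_2 = 7.3442 → slack
cable 3: L_3 = ‖A_3−P‖ = 7.6322;  C_3 = 7.6321 → taut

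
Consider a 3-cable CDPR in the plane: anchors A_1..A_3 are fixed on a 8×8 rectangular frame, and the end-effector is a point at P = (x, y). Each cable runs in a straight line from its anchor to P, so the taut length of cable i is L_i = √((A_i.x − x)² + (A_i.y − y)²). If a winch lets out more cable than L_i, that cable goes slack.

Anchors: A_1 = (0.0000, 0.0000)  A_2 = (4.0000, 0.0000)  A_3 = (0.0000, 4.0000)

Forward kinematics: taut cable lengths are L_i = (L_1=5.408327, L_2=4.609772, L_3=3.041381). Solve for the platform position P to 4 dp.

circle eqns → linear via eq_j − eq_1; set q_j = A_j·A_j − L_j²
q_1 = 0.0000+0.0000−29.2500 = -29.2500
-8.0000·x + 0.0000·y = q_1−q_2 = -24.0000
0.0000·x − 8.0000·y = q_1−q_3 = -36.0000
solve first two rows → x=3.0000, y=4.5000

(3.0000, 4.5000)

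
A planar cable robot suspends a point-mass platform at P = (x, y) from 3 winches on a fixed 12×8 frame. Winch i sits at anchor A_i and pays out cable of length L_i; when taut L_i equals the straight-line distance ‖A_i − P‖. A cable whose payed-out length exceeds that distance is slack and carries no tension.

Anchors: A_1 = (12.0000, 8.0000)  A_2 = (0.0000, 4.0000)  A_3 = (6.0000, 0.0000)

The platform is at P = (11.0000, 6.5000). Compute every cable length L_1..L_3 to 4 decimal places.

(1.8028, 11.2805, 8.2006)

L_1 = √((12.0000−11.0000)² + (8.0000−6.5000)²) = 1.8028
L_2 = √((0.0000−11.0000)² + (4.0000−6.5000)²) = 11.2805
L_3 = √((6.0000−11.0000)² + (0.0000−6.5000)²) = 8.2006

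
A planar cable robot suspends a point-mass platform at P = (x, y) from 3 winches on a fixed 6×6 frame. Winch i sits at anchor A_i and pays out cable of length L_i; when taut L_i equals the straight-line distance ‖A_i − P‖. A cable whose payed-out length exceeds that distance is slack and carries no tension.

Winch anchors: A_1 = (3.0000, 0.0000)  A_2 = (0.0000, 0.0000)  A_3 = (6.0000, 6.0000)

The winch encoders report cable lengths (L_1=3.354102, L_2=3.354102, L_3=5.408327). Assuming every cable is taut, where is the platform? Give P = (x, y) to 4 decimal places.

expand ‖A_i−P‖²=L_i² and subtract eq 1 (k_i ≔ ‖A_i‖²−L_i²)
k_1 = 9.0000+0.0000−11.2500 = -2.2500
eq1−eq2 → [6.0000  0.0000]·P = 9.0000
eq1−eq3 → [-6.0000  -12.0000]·P = -45.0000
2×2 solve → P = (1.5000, 3.0000)

(1.5000, 3.0000)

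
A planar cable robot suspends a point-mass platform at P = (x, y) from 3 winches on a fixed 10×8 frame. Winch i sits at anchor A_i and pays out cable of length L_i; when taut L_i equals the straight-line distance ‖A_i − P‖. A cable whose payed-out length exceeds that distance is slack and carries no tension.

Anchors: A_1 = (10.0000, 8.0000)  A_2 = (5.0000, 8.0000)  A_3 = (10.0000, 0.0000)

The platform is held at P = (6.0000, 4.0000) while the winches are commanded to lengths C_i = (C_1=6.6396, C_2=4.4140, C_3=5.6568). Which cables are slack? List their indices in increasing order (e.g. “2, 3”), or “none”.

cable 1: L_1 = ‖A_1−P‖ = 5.6569;  C_1 = 6.6396 → slack
cable 2: L_2 = ‖A_2−P‖ = 4.1231;  C_2 = 4.4140 → slack
cable 3: L_3 = ‖A_3−P‖ = 5.6569;  C_3 = 5.6568 → taut

1, 2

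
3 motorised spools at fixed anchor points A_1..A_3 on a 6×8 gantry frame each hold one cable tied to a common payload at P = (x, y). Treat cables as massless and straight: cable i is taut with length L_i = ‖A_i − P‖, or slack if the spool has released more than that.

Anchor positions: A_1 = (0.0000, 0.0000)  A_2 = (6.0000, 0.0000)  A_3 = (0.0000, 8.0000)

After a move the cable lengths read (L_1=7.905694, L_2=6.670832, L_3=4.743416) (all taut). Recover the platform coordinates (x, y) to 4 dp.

(4.5000, 6.5000)

expand ‖A_i−P‖²=L_i² and subtract eq 1 (q_i ≔ ‖A_i‖²−L_i²)
q_1 = 0.0000+0.0000−62.5000 = -62.5000
eq1−eq2 → [-12.0000  0.0000]·P = -54.0000
eq1−eq3 → [0.0000  -16.0000]·P = -104.0000
2×2 solve → P = (4.5000, 6.5000)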